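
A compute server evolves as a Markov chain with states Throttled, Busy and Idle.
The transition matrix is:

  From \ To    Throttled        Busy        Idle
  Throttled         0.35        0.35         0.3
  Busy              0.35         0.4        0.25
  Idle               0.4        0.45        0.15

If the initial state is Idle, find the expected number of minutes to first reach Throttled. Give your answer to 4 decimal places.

2.6415

Let t(s) be the expected number of minutes to first reach Throttled from state s, with t(Throttled) = 0. Conditioning on the first minute:
t(Busy) = 1 + 0.4·t(Busy) + 0.25·t(Idle)
t(Idle) = 1 + 0.45·t(Busy) + 0.15·t(Idle)
Solving: t(Busy) = 2.7673, t(Idle) = 2.6415.
Expected minutes from Idle to Throttled: 2.6415.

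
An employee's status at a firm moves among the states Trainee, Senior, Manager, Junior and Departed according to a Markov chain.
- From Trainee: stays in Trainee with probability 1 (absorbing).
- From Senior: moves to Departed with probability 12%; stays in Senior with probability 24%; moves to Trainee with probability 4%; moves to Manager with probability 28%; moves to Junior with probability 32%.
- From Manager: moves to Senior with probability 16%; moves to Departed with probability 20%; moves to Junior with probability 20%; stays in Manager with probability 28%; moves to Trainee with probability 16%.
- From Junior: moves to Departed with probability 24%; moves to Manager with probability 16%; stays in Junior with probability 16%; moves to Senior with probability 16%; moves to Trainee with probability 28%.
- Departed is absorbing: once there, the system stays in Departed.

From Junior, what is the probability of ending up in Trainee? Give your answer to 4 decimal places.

Let h(s) be the probability of absorption at Trainee starting from transient state s. Then h(Trainee) = 1 and h(Departed) = 0. By first-step analysis:
h(Senior) = 0.04·1 + 0.24·h(Senior) + 0.28·h(Manager) + 0.32·h(Junior) + 0.12·0
h(Manager) = 0.16·1 + 0.16·h(Senior) + 0.28·h(Manager) + 0.2·h(Junior) + 0.2·0
h(Junior) = 0.28·1 + 0.16·h(Senior) + 0.16·h(Manager) + 0.16·h(Junior) + 0.24·0
Solving: h(Senior) = 0.4333, h(Manager) = 0.4583, h(Junior) = 0.5032.
Starting from Junior, the probability is 0.5032.

0.5032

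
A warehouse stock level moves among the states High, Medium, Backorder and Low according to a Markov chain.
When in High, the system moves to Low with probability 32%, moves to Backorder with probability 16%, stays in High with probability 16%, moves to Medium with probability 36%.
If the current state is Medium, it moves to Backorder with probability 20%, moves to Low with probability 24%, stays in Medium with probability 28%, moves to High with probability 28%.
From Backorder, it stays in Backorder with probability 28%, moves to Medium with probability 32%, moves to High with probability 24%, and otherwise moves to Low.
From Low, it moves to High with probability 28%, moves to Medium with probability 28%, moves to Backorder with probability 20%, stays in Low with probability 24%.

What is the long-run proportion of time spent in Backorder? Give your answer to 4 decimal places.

Let the stationary distribution be π with π = πP and π_1 + π_2 + π_3 + π_4 = 1.
π_1 = 0.16·π_1 + 0.28·π_2 + 0.24·π_3 + 0.28·π_4
π_2 = 0.36·π_1 + 0.28·π_2 + 0.32·π_3 + 0.28·π_4
π_3 = 0.16·π_1 + 0.2·π_2 + 0.28·π_3 + 0.2·π_4
Solving with the normalization constraint gives π = (0.2426, 0.3077, 0.2068, 0.2429).
So the stationary probability of Backorder is 0.2068.

0.2068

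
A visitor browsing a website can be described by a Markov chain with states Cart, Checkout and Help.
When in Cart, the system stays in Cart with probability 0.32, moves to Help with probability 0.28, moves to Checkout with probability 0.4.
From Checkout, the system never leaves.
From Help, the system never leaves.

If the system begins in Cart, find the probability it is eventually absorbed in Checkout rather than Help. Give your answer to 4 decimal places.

0.5882

Let h(s) be the probability of absorption at Checkout starting from transient state s. Then h(Checkout) = 1 and h(Help) = 0. By first-step analysis:
h(Cart) = 0.32·h(Cart) + 0.4·1 + 0.28·0
Solving: h(Cart) = 0.5882.
Starting from Cart, the probability is 0.5882.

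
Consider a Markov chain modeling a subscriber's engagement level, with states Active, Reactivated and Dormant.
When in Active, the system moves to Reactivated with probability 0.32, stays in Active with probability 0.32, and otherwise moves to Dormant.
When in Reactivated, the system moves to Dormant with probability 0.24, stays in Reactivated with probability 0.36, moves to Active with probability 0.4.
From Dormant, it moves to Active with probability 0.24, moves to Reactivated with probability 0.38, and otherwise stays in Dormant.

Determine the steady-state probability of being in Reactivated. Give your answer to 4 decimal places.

Let the stationary distribution be π with π = πP and π_1 + π_2 + π_3 = 1.
π_1 = 0.32·π_1 + 0.4·π_2 + 0.24·π_3
π_2 = 0.32·π_1 + 0.36·π_2 + 0.38·π_3
Solving with the normalization constraint gives π = (0.3224, 0.3536, 0.3241).
So the stationary probability of Reactivated is 0.3536.

0.3536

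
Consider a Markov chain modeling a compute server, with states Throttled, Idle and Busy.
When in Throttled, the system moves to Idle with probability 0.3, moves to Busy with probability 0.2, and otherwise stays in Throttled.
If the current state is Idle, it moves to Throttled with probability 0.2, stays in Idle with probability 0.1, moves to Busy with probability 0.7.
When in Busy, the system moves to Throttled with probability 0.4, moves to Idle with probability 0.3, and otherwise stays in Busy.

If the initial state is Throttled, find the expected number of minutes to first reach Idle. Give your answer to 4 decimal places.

3.3333

Let t(s) be the expected number of minutes to first reach Idle from state s, with t(Idle) = 0. Conditioning on the first minute:
t(Throttled) = 1 + 0.5·t(Throttled) + 0.2·t(Busy)
t(Busy) = 1 + 0.4·t(Throttled) + 0.3·t(Busy)
Solving: t(Throttled) = 3.3333, t(Busy) = 3.3333.
Expected minutes from Throttled to Idle: 3.3333.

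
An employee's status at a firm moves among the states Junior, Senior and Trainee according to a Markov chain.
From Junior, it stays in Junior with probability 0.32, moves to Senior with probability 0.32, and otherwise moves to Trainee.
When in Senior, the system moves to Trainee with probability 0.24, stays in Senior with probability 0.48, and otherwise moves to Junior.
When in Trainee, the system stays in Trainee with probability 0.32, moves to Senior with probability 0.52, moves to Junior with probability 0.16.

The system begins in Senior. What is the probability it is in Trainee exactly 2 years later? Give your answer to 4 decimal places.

Sum over the intermediate state after 1 year:
P = P(Senior→Junior)·P(Junior→Trainee) + P(Senior→Senior)·P(Senior→Trainee) + P(Senior→Trainee)·P(Trainee→Trainee)
  = 0.28×0.36 + 0.48×0.24 + 0.24×0.32
  = 0.1008 + 0.1152 + 0.0768 = 0.2928

0.2928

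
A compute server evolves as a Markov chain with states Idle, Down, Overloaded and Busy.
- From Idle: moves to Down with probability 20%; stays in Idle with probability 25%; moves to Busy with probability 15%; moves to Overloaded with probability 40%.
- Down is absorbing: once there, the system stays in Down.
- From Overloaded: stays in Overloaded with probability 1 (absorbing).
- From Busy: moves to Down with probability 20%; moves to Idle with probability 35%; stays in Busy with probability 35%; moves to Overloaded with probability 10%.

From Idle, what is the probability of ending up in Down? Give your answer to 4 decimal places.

0.3678

Let h(s) be the probability of absorption at Down starting from transient state s. Then h(Down) = 1 and h(Overloaded) = 0. By first-step analysis:
h(Idle) = 0.25·h(Idle) + 0.2·1 + 0.4·0 + 0.15·h(Busy)
h(Busy) = 0.35·h(Idle) + 0.2·1 + 0.1·0 + 0.35·h(Busy)
Solving: h(Idle) = 0.3678, h(Busy) = 0.5057.
Starting from Idle, the probability is 0.3678.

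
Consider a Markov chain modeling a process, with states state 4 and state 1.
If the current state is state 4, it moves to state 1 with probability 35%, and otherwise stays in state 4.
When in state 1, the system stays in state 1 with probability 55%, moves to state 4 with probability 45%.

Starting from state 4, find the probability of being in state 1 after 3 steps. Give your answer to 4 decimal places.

0.4340

Propagate the distribution vector 3 steps from state 4.
After 0 steps: (1.0000, 0.0000)
After 1 step: (0.6500, 0.3500)
After 2 steps: (0.5800, 0.4200)
After 3 steps: (0.5660, 0.4340)
P(in state 1 after 3 steps) = 0.4340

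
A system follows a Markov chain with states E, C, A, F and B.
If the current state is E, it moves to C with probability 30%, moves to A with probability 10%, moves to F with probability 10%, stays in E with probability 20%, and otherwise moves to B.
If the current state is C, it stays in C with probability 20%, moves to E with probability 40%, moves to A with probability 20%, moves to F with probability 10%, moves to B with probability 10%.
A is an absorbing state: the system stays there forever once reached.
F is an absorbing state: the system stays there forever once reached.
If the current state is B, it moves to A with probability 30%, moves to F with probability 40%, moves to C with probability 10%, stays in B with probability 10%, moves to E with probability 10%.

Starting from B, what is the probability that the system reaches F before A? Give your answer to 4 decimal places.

0.5487

Let h(s) be the probability of absorption at F starting from transient state s. Then h(F) = 1 and h(A) = 0. By first-step analysis:
h(E) = 0.2·h(E) + 0.3·h(C) + 0.1·0 + 0.1·1 + 0.3·h(B)
h(C) = 0.4·h(E) + 0.2·h(C) + 0.2·0 + 0.1·1 + 0.1·h(B)
h(B) = 0.1·h(E) + 0.1·h(C) + 0.3·0 + 0.4·1 + 0.1·h(B)
Solving: h(E) = 0.4964, h(C) = 0.4418, h(B) = 0.5487.
Starting from B, the probability is 0.5487.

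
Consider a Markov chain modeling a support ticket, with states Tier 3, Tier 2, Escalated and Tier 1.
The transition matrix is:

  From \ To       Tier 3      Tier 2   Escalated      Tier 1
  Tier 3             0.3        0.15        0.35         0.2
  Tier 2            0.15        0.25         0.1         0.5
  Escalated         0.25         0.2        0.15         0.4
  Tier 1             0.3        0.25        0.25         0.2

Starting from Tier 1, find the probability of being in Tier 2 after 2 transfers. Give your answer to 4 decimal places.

0.2075

Propagate the distribution vector 2 transfers from Tier 1.
After 0 transfers: (0.0000, 0.0000, 0.0000, 1.0000)
After 1 transfer: (0.3000, 0.2500, 0.2500, 0.2000)
After 2 transfers: (0.2500, 0.2075, 0.2175, 0.3250)
P(in Tier 2 after 2 transfers) = 0.2075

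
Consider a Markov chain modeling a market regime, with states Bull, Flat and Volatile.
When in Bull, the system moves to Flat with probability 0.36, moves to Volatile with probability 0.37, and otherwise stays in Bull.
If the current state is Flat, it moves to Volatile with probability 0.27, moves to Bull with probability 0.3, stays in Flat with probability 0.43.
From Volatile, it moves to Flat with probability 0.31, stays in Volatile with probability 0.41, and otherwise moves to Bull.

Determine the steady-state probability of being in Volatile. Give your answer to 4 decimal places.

Let the stationary distribution be π with π = πP and π_1 + π_2 + π_3 = 1.
π_1 = 0.27·π_1 + 0.3·π_2 + 0.28·π_3
π_2 = 0.36·π_1 + 0.43·π_2 + 0.31·π_3
Solving with the normalization constraint gives π = (0.2845, 0.3684, 0.3470).
So the stationary probability of Volatile is 0.3470.

0.3470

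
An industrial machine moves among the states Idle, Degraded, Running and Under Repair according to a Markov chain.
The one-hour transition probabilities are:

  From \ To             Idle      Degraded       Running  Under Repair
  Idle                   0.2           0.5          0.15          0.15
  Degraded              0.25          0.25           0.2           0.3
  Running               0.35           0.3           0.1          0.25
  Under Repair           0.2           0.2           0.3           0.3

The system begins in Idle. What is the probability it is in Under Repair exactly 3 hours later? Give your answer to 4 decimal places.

Propagate the distribution vector 3 hours from Idle.
After 0 hours: (1.0000, 0.0000, 0.0000, 0.0000)
After 1 hour: (0.2000, 0.5000, 0.1500, 0.1500)
After 2 hours: (0.2475, 0.3000, 0.1900, 0.2625)
After 3 hours: (0.2435, 0.3083, 0.1949, 0.2534)
P(in Under Repair after 3 hours) = 0.2534

0.2534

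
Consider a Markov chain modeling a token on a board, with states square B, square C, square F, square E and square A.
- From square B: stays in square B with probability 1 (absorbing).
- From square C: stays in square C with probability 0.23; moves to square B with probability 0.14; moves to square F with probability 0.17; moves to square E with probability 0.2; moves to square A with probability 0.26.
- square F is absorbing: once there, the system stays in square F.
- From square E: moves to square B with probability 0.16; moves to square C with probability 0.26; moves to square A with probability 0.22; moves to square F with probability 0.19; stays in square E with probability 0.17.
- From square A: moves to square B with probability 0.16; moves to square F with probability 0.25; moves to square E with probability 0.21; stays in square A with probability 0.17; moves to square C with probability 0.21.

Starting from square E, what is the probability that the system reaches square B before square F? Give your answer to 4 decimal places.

0.4390

Let h(s) be the probability of absorption at square B starting from transient state s. Then h(square B) = 1 and h(square F) = 0. By first-step analysis:
h(square C) = 0.14·1 + 0.23·h(square C) + 0.17·0 + 0.2·h(square E) + 0.26·h(square A)
h(square E) = 0.16·1 + 0.26·h(square C) + 0.19·0 + 0.17·h(square E) + 0.22·h(square A)
h(square A) = 0.16·1 + 0.21·h(square C) + 0.25·0 + 0.21·h(square E) + 0.17·h(square A)
Solving: h(square C) = 0.4357, h(square E) = 0.4390, h(square A) = 0.4141.
Starting from square E, the probability is 0.4390.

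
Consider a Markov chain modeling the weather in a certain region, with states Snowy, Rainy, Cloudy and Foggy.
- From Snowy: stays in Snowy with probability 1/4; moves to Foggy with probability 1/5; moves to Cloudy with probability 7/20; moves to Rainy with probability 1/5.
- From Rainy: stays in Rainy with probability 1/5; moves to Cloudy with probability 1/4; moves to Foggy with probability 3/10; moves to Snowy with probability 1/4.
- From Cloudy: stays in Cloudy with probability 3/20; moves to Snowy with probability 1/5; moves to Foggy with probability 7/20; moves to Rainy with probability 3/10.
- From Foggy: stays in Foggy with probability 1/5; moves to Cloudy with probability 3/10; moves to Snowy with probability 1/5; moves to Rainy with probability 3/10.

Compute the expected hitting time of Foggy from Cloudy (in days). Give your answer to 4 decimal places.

Let t(s) be the expected number of days to first reach Foggy from state s, with t(Foggy) = 0. Conditioning on the first day:
t(Snowy) = 1 + 0.25·t(Snowy) + 0.2·t(Rainy) + 0.35·t(Cloudy)
t(Rainy) = 1 + 0.25·t(Snowy) + 0.2·t(Rainy) + 0.25·t(Cloudy)
t(Cloudy) = 1 + 0.2·t(Snowy) + 0.3·t(Rainy) + 0.15·t(Cloudy)
Solving: t(Snowy) = 3.7931, t(Rainy) = 3.4639, t(Cloudy) = 3.2915.
Expected days from Cloudy to Foggy: 3.2915.

3.2915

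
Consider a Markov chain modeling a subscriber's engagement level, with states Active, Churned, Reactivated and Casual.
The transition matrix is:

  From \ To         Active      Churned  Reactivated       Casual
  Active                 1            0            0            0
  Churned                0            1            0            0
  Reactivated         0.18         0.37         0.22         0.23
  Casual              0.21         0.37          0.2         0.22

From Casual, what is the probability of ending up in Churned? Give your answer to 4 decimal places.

Let h(s) be the probability of absorption at Churned starting from transient state s. Then h(Churned) = 1 and h(Active) = 0. By first-step analysis:
h(Reactivated) = 0.18·0 + 0.37·1 + 0.22·h(Reactivated) + 0.23·h(Casual)
h(Casual) = 0.21·0 + 0.37·1 + 0.2·h(Reactivated) + 0.22·h(Casual)
Solving: h(Reactivated) = 0.6645, h(Casual) = 0.6447.
Starting from Casual, the probability is 0.6447.

0.6447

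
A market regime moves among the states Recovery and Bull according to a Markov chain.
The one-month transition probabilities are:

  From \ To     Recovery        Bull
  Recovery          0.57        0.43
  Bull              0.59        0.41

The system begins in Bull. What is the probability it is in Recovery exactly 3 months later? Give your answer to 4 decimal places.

0.5784

Propagate the distribution vector 3 months from Bull.
After 0 months: (0.0000, 1.0000)
After 1 month: (0.5900, 0.4100)
After 2 months: (0.5782, 0.4218)
After 3 months: (0.5784, 0.4216)
P(in Recovery after 3 months) = 0.5784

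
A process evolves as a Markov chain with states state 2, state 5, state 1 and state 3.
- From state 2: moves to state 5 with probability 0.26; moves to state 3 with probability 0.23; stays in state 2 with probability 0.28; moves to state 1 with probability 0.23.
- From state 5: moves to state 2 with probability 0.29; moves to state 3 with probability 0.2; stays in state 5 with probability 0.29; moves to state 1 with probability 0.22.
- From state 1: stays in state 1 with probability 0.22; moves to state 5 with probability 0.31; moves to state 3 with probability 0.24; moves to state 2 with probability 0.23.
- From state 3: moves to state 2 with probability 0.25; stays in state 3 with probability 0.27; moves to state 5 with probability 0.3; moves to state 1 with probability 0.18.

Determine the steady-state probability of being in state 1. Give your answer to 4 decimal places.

0.2133

Let the stationary distribution be π with π = πP and π_1 + π_2 + π_3 + π_4 = 1.
π_1 = 0.28·π_1 + 0.29·π_2 + 0.23·π_3 + 0.25·π_4
π_2 = 0.26·π_1 + 0.29·π_2 + 0.31·π_3 + 0.3·π_4
π_3 = 0.23·π_1 + 0.22·π_2 + 0.22·π_3 + 0.18·π_4
Solving with the normalization constraint gives π = (0.2652, 0.2886, 0.2133, 0.2328).
So the stationary probability of state 1 is 0.2133.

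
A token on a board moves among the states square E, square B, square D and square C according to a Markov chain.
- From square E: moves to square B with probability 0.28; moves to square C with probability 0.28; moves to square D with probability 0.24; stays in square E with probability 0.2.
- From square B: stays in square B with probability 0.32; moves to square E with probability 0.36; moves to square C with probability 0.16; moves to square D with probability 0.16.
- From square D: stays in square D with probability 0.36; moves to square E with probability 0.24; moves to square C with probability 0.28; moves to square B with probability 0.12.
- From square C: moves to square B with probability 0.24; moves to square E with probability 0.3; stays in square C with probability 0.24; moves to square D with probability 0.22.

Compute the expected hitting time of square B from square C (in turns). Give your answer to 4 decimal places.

4.5679

Let t(s) be the expected number of turns to first reach square B from state s, with t(square B) = 0. Conditioning on the first turn:
t(square E) = 1 + 0.2·t(square E) + 0.24·t(square D) + 0.28·t(square C)
t(square D) = 1 + 0.24·t(square E) + 0.36·t(square D) + 0.28·t(square C)
t(square C) = 1 + 0.3·t(square E) + 0.22·t(square D) + 0.24·t(square C)
Solving: t(square E) = 4.4136, t(square D) = 5.2160, t(square C) = 4.5679.
Expected turns from square C to square B: 4.5679.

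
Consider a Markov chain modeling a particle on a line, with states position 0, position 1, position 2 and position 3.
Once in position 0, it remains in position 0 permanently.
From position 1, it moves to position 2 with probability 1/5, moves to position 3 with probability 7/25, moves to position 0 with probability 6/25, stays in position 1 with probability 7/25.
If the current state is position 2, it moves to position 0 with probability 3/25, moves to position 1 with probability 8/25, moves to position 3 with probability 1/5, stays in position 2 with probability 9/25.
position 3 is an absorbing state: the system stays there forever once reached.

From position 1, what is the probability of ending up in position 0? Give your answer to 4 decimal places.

Let h(s) be the probability of absorption at position 0 starting from transient state s. Then h(position 0) = 1 and h(position 3) = 0. By first-step analysis:
h(position 1) = 0.24·1 + 0.28·h(position 1) + 0.2·h(position 2) + 0.28·0
h(position 2) = 0.12·1 + 0.32·h(position 1) + 0.36·h(position 2) + 0.2·0
Solving: h(position 1) = 0.4476, h(position 2) = 0.4113.
Starting from position 1, the probability is 0.4476.

0.4476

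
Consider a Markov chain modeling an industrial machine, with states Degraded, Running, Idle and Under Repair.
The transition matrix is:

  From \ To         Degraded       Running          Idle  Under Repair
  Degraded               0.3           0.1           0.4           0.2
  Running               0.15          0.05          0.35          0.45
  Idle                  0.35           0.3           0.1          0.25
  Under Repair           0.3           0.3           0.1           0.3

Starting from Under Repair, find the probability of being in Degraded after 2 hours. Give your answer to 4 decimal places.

Propagate the distribution vector 2 hours from Under Repair.
After 0 hours: (0.0000, 0.0000, 0.0000, 1.0000)
After 1 hour: (0.3000, 0.3000, 0.1000, 0.3000)
After 2 hours: (0.2600, 0.1650, 0.2650, 0.3100)
P(in Degraded after 2 hours) = 0.2600

0.2600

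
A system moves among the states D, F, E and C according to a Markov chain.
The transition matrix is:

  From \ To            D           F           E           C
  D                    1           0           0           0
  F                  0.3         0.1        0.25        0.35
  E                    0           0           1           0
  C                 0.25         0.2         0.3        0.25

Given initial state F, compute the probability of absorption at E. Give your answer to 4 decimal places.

Let h(s) be the probability of absorption at E starting from transient state s. Then h(E) = 1 and h(D) = 0. By first-step analysis:
h(F) = 0.3·0 + 0.1·h(F) + 0.25·1 + 0.35·h(C)
h(C) = 0.25·0 + 0.2·h(F) + 0.3·1 + 0.25·h(C)
Solving: h(F) = 0.4835, h(C) = 0.5289.
Starting from F, the probability is 0.4835.

0.4835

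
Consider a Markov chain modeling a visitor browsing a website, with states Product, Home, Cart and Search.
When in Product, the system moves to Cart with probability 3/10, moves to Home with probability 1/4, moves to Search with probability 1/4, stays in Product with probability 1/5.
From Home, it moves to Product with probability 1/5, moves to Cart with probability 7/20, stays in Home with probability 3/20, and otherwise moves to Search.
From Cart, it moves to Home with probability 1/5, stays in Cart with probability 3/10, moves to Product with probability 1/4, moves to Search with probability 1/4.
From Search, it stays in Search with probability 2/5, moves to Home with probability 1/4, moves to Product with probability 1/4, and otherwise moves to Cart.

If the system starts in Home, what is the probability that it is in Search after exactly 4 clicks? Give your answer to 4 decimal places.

Propagate the distribution vector 4 clicks from Home.
After 0 clicks: (0.0000, 1.0000, 0.0000, 0.0000)
After 1 click: (0.2000, 0.1500, 0.3500, 0.3000)
After 2 clicks: (0.2325, 0.2175, 0.2475, 0.3025)
After 3 clicks: (0.2275, 0.2159, 0.2504, 0.3063)
After 4 clicks: (0.2278, 0.2159, 0.2495, 0.3067)
P(in Search after 4 clicks) = 0.3067

0.3067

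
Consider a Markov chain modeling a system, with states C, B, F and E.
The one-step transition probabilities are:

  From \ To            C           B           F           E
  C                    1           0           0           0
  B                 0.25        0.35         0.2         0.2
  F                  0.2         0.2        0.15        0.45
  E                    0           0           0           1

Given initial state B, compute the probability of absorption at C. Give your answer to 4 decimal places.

Let h(s) be the probability of absorption at C starting from transient state s. Then h(C) = 1 and h(E) = 0. By first-step analysis:
h(B) = 0.25·1 + 0.35·h(B) + 0.2·h(F) + 0.2·0
h(F) = 0.2·1 + 0.2·h(B) + 0.15·h(F) + 0.45·0
Solving: h(B) = 0.4927, h(F) = 0.3512.
Starting from B, the probability is 0.4927.

0.4927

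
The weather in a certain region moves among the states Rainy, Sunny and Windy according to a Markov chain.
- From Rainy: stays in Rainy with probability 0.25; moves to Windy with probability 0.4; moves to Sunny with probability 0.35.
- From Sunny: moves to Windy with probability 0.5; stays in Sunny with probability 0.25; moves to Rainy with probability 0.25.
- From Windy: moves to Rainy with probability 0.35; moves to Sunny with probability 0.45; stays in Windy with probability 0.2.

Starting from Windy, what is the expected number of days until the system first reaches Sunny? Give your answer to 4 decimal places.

2.3913

Let t(s) be the expected number of days to first reach Sunny from state s, with t(Sunny) = 0. Conditioning on the first day:
t(Rainy) = 1 + 0.25·t(Rainy) + 0.4·t(Windy)
t(Windy) = 1 + 0.35·t(Rainy) + 0.2·t(Windy)
Solving: t(Rainy) = 2.6087, t(Windy) = 2.3913.
Expected days from Windy to Sunny: 2.3913.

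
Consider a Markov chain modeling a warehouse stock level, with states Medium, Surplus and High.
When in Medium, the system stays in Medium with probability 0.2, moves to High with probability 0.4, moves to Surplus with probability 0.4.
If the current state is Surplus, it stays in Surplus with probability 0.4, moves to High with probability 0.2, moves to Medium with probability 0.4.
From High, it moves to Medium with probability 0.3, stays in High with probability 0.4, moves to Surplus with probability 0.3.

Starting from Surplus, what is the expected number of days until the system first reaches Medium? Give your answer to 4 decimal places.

2.6667

Let t(s) be the expected number of days to first reach Medium from state s, with t(Medium) = 0. Conditioning on the first day:
t(Surplus) = 1 + 0.4·t(Surplus) + 0.2·t(High)
t(High) = 1 + 0.3·t(Surplus) + 0.4·t(High)
Solving: t(Surplus) = 2.6667, t(High) = 3.0000.
Expected days from Surplus to Medium: 2.6667.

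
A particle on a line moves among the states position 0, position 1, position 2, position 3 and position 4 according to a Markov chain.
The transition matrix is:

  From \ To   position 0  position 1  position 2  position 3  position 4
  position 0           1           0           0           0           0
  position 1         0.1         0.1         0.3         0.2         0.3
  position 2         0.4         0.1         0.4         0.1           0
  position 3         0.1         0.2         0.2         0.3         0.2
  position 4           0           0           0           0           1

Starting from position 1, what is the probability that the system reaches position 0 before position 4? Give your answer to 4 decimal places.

0.5082

Let h(s) be the probability of absorption at position 0 starting from transient state s. Then h(position 0) = 1 and h(position 4) = 0. By first-step analysis:
h(position 1) = 0.1·1 + 0.1·h(position 1) + 0.3·h(position 2) + 0.2·h(position 3) + 0.3·0
h(position 2) = 0.4·1 + 0.1·h(position 1) + 0.4·h(position 2) + 0.1·h(position 3)
h(position 3) = 0.1·1 + 0.2·h(position 1) + 0.2·h(position 2) + 0.3·h(position 3) + 0.2·0
Solving: h(position 1) = 0.5082, h(position 2) = 0.8393, h(position 3) = 0.5279.
Starting from position 1, the probability is 0.5082.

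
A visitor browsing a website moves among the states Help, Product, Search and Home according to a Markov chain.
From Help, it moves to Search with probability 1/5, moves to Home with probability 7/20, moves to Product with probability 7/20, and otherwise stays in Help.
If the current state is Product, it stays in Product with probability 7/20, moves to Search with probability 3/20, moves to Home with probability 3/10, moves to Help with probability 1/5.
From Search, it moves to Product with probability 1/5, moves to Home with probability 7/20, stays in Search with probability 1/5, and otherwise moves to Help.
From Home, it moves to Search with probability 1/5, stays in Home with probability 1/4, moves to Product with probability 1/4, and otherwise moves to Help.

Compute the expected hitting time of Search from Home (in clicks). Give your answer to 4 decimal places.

5.4094

Let t(s) be the expected number of clicks to first reach Search from state s, with t(Search) = 0. Conditioning on the first click:
t(Help) = 1 + 0.1·t(Help) + 0.35·t(Product) + 0.35·t(Home)
t(Product) = 1 + 0.2·t(Help) + 0.35·t(Product) + 0.3·t(Home)
t(Home) = 1 + 0.3·t(Help) + 0.25·t(Product) + 0.25·t(Home)
Solving: t(Help) = 5.4342, t(Product) = 5.7072, t(Home) = 5.4094.
Expected clicks from Home to Search: 5.4094.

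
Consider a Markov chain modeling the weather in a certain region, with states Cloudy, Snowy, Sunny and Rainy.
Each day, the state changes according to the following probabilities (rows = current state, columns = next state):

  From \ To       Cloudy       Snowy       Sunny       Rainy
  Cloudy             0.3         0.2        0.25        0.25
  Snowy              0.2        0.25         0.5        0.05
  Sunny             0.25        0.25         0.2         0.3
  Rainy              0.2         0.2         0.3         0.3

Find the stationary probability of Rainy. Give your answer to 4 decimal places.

Let the stationary distribution be π with π = πP and π_1 + π_2 + π_3 + π_4 = 1.
π_1 = 0.3·π_1 + 0.2·π_2 + 0.25·π_3 + 0.2·π_4
π_2 = 0.2·π_1 + 0.25·π_2 + 0.25·π_3 + 0.2·π_4
π_3 = 0.25·π_1 + 0.5·π_2 + 0.2·π_3 + 0.3·π_4
Solving with the normalization constraint gives π = (0.2391, 0.2265, 0.3030, 0.2314).
So the stationary probability of Rainy is 0.2314.

0.2314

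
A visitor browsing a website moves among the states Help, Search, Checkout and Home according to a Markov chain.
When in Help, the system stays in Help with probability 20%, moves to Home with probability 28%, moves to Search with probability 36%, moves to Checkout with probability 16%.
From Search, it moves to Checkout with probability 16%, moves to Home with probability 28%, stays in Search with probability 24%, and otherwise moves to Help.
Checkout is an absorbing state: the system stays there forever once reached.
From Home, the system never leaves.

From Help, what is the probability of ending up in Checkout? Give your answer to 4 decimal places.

0.3636

Let h(s) be the probability of absorption at Checkout starting from transient state s. Then h(Checkout) = 1 and h(Home) = 0. By first-step analysis:
h(Help) = 0.2·h(Help) + 0.36·h(Search) + 0.16·1 + 0.28·0
h(Search) = 0.32·h(Help) + 0.24·h(Search) + 0.16·1 + 0.28·0
Solving: h(Help) = 0.3636, h(Search) = 0.3636.
Starting from Help, the probability is 0.3636.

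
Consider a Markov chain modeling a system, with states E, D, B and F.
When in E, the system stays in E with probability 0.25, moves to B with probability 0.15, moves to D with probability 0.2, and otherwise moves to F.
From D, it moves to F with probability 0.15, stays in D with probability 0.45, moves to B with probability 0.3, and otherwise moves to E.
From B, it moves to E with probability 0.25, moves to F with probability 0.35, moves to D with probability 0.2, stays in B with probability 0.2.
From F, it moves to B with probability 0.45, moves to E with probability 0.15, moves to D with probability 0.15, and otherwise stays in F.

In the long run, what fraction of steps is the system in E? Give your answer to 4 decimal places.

0.1847

Let the stationary distribution be π with π = πP and π_1 + π_2 + π_3 + π_4 = 1.
π_1 = 0.25·π_1 + 0.1·π_2 + 0.25·π_3 + 0.15·π_4
π_2 = 0.2·π_1 + 0.45·π_2 + 0.2·π_3 + 0.15·π_4
π_3 = 0.15·π_1 + 0.3·π_2 + 0.2·π_3 + 0.45·π_4
Solving with the normalization constraint gives π = (0.1847, 0.2479, 0.2859, 0.2815).
So the stationary probability of E is 0.1847.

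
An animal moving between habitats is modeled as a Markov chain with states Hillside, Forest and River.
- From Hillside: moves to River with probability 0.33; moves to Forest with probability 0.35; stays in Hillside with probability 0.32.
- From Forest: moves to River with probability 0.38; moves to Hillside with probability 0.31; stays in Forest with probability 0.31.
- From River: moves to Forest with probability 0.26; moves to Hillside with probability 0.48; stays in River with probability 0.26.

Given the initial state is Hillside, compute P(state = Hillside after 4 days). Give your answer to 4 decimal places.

Propagate the distribution vector 4 days from Hillside.
After 0 days: (1.0000, 0.0000, 0.0000)
After 1 day: (0.3200, 0.3500, 0.3300)
After 2 days: (0.3693, 0.3063, 0.3244)
After 3 days: (0.3688, 0.3086, 0.3226)
After 4 days: (0.3685, 0.3086, 0.3228)
P(in Hillside after 4 days) = 0.3685

0.3685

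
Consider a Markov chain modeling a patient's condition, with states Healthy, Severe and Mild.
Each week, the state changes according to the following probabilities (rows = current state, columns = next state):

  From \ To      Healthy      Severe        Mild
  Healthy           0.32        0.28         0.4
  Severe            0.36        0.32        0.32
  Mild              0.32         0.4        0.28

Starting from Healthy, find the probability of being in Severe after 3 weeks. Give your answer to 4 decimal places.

Propagate the distribution vector 3 weeks from Healthy.
After 0 weeks: (1.0000, 0.0000, 0.0000)
After 1 week: (0.3200, 0.2800, 0.4000)
After 2 weeks: (0.3312, 0.3392, 0.3296)
After 3 weeks: (0.3336, 0.3331, 0.3333)
P(in Severe after 3 weeks) = 0.3331

0.3331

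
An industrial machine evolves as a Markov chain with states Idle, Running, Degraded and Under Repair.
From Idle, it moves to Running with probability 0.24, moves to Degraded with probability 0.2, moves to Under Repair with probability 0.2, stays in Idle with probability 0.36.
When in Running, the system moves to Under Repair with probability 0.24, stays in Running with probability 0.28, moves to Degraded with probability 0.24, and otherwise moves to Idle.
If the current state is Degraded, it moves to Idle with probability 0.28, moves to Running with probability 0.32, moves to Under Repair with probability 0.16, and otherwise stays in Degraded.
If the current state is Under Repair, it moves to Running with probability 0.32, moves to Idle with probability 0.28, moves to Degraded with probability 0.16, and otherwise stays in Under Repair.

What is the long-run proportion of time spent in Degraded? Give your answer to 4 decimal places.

0.2114

Let the stationary distribution be π with π = πP and π_1 + π_2 + π_3 + π_4 = 1.
π_1 = 0.36·π_1 + 0.24·π_2 + 0.28·π_3 + 0.28·π_4
π_2 = 0.24·π_1 + 0.28·π_2 + 0.32·π_3 + 0.32·π_4
π_3 = 0.2·π_1 + 0.24·π_2 + 0.24·π_3 + 0.16·π_4
Solving with the normalization constraint gives π = (0.2919, 0.2852, 0.2114, 0.2114).
So the stationary probability of Degraded is 0.2114.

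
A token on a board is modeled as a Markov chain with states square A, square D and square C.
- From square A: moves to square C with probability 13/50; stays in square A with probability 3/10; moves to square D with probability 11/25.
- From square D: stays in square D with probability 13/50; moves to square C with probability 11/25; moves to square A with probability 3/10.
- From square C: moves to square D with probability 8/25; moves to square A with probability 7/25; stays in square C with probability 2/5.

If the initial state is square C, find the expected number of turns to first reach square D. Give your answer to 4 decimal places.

2.8226

Let t(s) be the expected number of turns to first reach square D from state s, with t(square D) = 0. Conditioning on the first turn:
t(square A) = 1 + 0.3·t(square A) + 0.26·t(square C)
t(square C) = 1 + 0.28·t(square A) + 0.4·t(square C)
Solving: t(square A) = 2.4770, t(square C) = 2.8226.
Expected turns from square C to square D: 2.8226.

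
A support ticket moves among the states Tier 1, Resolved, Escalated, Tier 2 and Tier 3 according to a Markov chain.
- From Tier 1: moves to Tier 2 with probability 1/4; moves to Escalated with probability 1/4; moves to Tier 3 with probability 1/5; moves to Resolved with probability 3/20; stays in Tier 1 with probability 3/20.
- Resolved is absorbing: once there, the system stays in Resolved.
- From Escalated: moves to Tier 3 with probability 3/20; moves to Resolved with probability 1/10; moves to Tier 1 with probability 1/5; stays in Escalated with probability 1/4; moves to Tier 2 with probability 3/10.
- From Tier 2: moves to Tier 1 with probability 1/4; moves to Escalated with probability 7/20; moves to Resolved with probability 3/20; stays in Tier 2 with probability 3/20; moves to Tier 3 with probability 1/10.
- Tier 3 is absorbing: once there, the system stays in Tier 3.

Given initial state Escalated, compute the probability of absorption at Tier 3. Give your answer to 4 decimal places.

0.5459

Let h(s) be the probability of absorption at Tier 3 starting from transient state s. Then h(Tier 3) = 1 and h(Resolved) = 0. By first-step analysis:
h(Tier 1) = 0.15·h(Tier 1) + 0.15·0 + 0.25·h(Escalated) + 0.25·h(Tier 2) + 0.2·1
h(Escalated) = 0.2·h(Tier 1) + 0.1·0 + 0.25·h(Escalated) + 0.3·h(Tier 2) + 0.15·1
h(Tier 2) = 0.25·h(Tier 1) + 0.15·0 + 0.35·h(Escalated) + 0.15·h(Tier 2) + 0.1·1
Solving: h(Tier 1) = 0.5436, h(Escalated) = 0.5459, h(Tier 2) = 0.5023.
Starting from Escalated, the probability is 0.5459.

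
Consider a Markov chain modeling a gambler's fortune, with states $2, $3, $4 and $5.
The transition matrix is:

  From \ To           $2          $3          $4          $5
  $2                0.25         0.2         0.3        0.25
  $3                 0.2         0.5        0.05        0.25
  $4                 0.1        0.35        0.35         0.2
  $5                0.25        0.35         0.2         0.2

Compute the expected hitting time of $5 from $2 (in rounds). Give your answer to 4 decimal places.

Let t(s) be the expected number of rounds to first reach $5 from state s, with t($5) = 0. Conditioning on the first round:
t($2) = 1 + 0.25·t($2) + 0.2·t($3) + 0.3·t($4)
t($3) = 1 + 0.2·t($2) + 0.5·t($3) + 0.05·t($4)
t($4) = 1 + 0.1·t($2) + 0.35·t($3) + 0.35·t($4)
Solving: t($2) = 4.1909, t($3) = 4.1163, t($4) = 4.3997.
Expected rounds from $2 to $5: 4.1909.

4.1909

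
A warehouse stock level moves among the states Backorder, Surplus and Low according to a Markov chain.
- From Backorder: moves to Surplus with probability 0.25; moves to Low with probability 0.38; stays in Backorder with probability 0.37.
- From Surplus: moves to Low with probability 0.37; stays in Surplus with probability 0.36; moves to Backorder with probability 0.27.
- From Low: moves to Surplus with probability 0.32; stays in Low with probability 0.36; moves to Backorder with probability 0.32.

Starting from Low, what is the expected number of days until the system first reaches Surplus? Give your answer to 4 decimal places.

Let t(s) be the expected number of days to first reach Surplus from state s, with t(Surplus) = 0. Conditioning on the first day:
t(Backorder) = 1 + 0.37·t(Backorder) + 0.38·t(Low)
t(Low) = 1 + 0.32·t(Backorder) + 0.36·t(Low)
Solving: t(Backorder) = 3.6222, t(Low) = 3.3736.
Expected days from Low to Surplus: 3.3736.

3.3736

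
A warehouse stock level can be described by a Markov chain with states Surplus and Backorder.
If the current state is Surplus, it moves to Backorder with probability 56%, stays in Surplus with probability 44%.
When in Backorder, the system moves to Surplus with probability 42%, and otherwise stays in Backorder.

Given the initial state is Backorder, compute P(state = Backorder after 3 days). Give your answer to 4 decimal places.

0.5714

Propagate the distribution vector 3 days from Backorder.
After 0 days: (0.0000, 1.0000)
After 1 day: (0.4200, 0.5800)
After 2 days: (0.4284, 0.5716)
After 3 days: (0.4286, 0.5714)
P(in Backorder after 3 days) = 0.5714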